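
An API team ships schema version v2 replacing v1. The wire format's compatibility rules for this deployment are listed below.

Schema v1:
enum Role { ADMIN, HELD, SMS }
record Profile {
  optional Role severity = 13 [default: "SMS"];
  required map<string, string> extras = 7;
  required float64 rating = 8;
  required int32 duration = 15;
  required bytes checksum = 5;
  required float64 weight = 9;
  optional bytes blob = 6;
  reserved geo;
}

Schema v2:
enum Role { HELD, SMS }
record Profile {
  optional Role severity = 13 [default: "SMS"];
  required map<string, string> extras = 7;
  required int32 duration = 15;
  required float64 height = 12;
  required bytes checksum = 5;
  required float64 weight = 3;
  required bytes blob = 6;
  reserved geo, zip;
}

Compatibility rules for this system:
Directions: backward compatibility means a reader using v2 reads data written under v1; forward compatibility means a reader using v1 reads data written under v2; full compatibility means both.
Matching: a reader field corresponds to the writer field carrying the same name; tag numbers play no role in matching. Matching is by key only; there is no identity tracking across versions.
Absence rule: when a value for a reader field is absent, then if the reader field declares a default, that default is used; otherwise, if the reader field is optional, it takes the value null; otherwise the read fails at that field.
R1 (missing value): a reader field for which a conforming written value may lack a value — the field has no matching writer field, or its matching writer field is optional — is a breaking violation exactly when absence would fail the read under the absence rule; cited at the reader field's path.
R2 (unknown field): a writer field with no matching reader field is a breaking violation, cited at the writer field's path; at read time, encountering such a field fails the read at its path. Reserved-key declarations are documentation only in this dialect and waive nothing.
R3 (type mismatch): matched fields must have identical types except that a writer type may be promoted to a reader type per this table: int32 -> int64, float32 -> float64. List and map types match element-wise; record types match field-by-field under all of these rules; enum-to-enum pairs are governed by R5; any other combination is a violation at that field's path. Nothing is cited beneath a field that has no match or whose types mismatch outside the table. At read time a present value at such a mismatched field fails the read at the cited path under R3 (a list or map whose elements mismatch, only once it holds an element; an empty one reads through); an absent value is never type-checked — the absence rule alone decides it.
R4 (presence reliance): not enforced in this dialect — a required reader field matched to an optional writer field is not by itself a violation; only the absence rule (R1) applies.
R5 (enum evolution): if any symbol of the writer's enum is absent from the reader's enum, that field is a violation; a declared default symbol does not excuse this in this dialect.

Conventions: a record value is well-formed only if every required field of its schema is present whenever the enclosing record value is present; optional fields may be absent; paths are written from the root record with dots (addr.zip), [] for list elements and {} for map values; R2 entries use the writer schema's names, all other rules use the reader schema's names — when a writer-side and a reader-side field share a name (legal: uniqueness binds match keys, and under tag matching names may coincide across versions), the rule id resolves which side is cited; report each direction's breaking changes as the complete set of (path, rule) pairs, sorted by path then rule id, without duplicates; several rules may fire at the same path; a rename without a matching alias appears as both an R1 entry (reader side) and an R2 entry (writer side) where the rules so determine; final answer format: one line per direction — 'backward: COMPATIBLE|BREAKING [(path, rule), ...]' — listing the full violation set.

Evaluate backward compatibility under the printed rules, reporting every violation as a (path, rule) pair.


backward: BREAKING [(blob, R1), (height, R1), (rating, R2), (severity, R5)]

each type pair in Profile: writer, then reader
backward for Profile (reader v2, writer v1):
  writer optional, Role -> Role: reader severity maps from writer severity
  writer required, map<string, string> -> map<string, string>: reader extras maps from writer extras
  writer required, int32 -> int32: reader duration maps from writer duration
  height has no writer counterpart
  writer required, bytes -> bytes: reader checksum maps from writer checksum
  writer required, float64 -> float64: reader weight maps from writer weight
  writer optional, bytes -> bytes: reader blob maps from writer blob
  writer rating: unknown to reader
  R1 fires at blob
  R1 fires at height
  R2 fires at rating
  R5 fires at severity
  => 4 violation(s): backward is BREAKING for Profile
remaining Profile differences; none change what is asked:
  field weight in record Profile: tag 9 changed to 3 -> no rule fires on it in Profile's dialect; the asked verdict holds


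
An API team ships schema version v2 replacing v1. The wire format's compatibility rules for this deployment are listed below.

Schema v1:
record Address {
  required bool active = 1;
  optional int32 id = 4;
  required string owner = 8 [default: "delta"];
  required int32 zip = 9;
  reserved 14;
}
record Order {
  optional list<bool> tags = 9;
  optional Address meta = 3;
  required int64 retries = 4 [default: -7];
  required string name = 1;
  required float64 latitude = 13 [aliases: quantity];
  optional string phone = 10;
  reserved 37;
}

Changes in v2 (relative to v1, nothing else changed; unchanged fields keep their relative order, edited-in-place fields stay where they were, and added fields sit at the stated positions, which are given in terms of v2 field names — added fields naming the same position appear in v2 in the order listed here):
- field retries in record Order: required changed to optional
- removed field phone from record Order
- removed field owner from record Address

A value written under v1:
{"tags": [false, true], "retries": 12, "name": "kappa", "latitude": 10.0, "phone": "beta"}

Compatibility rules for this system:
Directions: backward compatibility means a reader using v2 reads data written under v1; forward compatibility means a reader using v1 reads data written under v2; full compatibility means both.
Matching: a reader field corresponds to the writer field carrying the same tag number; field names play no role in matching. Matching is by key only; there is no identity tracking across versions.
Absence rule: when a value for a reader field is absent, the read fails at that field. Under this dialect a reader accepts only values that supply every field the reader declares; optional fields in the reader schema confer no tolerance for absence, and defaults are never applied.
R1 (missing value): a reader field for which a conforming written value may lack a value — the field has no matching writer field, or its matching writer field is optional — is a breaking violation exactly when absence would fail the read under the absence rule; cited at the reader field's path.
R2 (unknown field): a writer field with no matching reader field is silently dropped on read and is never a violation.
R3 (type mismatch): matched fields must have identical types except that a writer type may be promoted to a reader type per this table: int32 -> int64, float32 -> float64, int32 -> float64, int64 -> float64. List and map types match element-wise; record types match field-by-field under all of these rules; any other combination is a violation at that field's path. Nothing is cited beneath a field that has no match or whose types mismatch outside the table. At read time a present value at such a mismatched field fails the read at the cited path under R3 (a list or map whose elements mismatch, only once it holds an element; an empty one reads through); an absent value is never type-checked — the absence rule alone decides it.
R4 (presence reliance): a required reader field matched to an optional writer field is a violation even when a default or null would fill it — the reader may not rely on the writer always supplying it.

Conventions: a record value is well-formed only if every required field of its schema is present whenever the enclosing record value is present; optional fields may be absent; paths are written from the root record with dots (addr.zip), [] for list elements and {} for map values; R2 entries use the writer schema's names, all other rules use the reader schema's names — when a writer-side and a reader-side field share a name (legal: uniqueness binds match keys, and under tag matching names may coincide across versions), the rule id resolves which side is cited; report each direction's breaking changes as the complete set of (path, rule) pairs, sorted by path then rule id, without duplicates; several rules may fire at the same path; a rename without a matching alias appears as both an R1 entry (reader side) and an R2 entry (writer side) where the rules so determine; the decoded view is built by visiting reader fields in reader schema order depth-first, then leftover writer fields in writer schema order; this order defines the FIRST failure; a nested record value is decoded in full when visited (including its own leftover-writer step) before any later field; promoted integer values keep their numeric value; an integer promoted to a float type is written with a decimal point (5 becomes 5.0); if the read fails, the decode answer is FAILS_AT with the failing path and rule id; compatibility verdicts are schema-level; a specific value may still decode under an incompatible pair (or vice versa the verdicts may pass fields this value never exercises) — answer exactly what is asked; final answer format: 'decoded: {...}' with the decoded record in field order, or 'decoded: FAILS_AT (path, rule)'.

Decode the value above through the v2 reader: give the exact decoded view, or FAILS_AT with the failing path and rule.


each type pair in Order: writer, then reader
decode walk for Order under reader schema v2:
  tags := [false, true]
  read fails at meta under R1 (no fill)
  => FAILS_AT (meta, R1)
the other Order changes do not affect what is asked:
  field retries in record Order: required changed to optional -> schema-level compatibility only; this Order value's decode is unchanged
  removed field phone from record Order -> schema-level compatibility only; this Order value's decode is unchanged
  removed field owner from record Address -> schema-level compatibility only; this Order value's decode is unchanged

decoded: FAILS_AT (meta, R1)


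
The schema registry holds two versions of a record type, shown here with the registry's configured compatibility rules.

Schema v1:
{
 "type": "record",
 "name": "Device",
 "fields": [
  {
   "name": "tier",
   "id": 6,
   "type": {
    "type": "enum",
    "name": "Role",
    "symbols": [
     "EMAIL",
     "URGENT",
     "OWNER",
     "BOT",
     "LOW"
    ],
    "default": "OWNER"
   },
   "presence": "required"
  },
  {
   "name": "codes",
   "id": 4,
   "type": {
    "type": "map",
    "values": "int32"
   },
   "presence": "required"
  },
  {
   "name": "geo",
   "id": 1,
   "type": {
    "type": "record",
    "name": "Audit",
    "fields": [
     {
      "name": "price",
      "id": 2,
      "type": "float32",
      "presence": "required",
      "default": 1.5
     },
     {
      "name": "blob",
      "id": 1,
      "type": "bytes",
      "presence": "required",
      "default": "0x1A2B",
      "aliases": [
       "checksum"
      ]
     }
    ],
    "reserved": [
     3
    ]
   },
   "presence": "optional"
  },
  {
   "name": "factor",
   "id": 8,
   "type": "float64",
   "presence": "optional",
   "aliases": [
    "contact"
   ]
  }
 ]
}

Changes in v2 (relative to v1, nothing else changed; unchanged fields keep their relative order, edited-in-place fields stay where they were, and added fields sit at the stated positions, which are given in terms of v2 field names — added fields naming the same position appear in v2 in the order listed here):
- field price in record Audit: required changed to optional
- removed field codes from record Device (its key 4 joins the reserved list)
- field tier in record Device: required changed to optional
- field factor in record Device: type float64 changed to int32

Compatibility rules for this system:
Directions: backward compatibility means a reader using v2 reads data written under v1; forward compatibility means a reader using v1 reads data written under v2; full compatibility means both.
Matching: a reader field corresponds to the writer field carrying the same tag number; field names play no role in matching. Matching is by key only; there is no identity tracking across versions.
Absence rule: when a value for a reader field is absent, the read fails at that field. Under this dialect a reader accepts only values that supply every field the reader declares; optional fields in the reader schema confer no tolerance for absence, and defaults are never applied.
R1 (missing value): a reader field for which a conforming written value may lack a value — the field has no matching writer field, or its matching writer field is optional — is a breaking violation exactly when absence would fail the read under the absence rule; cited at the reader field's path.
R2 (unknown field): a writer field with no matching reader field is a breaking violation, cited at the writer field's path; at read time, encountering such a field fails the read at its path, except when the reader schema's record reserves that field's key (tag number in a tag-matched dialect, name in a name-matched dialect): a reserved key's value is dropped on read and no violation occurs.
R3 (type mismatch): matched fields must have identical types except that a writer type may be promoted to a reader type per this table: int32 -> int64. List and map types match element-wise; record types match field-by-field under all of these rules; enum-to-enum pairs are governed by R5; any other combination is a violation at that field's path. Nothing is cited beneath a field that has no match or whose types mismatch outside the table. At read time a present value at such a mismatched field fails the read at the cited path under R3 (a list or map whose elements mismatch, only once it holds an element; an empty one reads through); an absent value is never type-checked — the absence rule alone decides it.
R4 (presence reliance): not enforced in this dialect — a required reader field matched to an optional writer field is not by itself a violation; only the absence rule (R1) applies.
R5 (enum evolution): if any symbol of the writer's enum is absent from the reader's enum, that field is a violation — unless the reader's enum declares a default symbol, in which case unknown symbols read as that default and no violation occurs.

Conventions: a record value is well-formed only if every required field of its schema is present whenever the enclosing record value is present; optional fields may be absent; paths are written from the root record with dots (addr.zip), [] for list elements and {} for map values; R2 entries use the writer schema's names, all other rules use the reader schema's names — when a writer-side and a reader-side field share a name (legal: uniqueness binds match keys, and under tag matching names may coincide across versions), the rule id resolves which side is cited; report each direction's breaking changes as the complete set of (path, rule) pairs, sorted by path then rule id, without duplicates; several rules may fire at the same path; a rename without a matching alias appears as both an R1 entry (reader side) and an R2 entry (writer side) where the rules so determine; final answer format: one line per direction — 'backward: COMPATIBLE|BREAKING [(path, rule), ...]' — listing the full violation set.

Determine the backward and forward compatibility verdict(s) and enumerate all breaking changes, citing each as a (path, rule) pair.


each type pair in Device: writer, then reader
backward analysis of Device with v2 as reader and v1 as writer:
  writer required, Role -> Role: reader tier maps from writer tier
  writer optional, Audit -> Audit: reader geo maps from writer geo
  writer optional, float64 -> int32: reader factor maps from writer factor
  writer codes: unknown to reader
  writer required, float32 -> float32: reader geo.price maps from writer geo.price
  writer required, bytes -> bytes: reader geo.blob maps from writer geo.blob
  R1 fires at factor
  R3 fires at factor
  R1 fires at geo
  backward on Device therefore BREAKING (3)
forward analysis of Device with v1 as reader and v2 as writer:
  writer optional, Role -> Role: reader tier maps from writer tier
  codes: no writer match
  writer optional, Audit -> Audit: reader geo maps from writer geo
  writer optional, int32 -> float64: reader factor maps from writer factor
  writer optional, float32 -> float32: reader geo.price maps from writer geo.price
  writer required, bytes -> bytes: reader geo.blob maps from writer geo.blob
  R1 fires at codes
  R1 fires at factor
  R3 fires at factor
  R1 fires at geo
  R1 fires at geo.price
  R1 fires at tier
  forward on Device therefore BREAKING (6)

backward: BREAKING [(factor, R1), (factor, R3), (geo, R1)]; forward: BREAKING [(codes, R1), (factor, R1), (factor, R3), (geo, R1), (geo.price, R1), (tier, R1)]


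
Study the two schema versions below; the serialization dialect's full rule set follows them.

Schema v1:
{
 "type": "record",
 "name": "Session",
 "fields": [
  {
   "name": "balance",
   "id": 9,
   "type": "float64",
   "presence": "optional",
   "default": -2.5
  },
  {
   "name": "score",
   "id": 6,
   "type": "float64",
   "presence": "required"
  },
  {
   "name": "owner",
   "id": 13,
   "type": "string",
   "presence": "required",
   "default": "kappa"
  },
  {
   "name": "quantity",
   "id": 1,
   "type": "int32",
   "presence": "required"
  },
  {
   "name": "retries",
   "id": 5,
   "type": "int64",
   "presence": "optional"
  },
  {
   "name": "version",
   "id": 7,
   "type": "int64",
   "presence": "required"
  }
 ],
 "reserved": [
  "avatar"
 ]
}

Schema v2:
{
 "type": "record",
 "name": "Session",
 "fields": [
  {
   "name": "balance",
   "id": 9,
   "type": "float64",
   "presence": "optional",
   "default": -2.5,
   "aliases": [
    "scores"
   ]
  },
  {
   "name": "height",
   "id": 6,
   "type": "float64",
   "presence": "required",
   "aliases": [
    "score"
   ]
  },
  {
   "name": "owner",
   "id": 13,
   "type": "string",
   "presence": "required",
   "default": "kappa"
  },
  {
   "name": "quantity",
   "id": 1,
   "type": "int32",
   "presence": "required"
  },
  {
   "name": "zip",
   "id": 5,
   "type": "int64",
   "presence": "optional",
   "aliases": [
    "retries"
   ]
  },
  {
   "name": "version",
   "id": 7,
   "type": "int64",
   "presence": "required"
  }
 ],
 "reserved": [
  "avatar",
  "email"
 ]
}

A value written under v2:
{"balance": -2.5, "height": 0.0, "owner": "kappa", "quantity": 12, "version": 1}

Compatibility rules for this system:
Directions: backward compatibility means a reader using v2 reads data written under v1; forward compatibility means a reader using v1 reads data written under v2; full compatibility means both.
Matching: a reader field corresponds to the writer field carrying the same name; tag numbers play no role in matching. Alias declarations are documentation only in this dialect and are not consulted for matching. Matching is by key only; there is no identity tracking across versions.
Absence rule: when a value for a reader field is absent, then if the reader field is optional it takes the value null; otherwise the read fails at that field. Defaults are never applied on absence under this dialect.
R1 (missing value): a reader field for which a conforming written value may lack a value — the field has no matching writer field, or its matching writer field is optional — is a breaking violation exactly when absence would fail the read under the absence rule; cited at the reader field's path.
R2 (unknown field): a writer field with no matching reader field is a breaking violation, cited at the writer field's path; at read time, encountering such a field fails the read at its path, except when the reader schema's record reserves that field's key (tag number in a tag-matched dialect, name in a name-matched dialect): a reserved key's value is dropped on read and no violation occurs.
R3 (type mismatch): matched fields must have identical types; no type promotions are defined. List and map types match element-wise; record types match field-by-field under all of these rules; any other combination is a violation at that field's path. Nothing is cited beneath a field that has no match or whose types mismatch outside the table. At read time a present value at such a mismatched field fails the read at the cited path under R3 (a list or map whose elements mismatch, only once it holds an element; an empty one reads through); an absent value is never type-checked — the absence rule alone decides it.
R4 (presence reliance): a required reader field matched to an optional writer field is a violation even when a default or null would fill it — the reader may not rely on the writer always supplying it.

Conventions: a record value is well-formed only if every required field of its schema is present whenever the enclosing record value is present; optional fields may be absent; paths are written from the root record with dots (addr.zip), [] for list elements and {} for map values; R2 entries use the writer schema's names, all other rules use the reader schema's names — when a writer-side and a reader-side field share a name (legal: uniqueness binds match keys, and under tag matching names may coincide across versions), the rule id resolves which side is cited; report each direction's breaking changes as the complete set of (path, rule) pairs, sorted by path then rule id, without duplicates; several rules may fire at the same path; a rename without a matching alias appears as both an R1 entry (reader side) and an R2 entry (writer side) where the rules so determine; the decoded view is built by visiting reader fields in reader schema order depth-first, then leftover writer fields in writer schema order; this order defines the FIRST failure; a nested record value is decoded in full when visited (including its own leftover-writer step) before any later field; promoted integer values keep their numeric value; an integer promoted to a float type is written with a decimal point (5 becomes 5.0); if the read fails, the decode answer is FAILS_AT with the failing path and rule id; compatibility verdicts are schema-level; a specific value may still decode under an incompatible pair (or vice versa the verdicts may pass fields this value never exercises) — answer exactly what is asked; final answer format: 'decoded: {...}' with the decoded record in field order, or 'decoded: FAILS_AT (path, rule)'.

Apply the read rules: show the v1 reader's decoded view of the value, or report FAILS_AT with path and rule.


decoded: FAILS_AT (score, R1)

in Session below, arrows point writer -> reader
decode walk for Session under reader schema v1:
  balance := -2.5
  read fails at score under R1 (no fill)
  => FAILS_AT (score, R1)
the rest of the Session diff is inert for this question:
  renamed field retries to zip in record Session (alias retries declared on the renamed field) -> a verdict-level change on Session — the shown value reads the same


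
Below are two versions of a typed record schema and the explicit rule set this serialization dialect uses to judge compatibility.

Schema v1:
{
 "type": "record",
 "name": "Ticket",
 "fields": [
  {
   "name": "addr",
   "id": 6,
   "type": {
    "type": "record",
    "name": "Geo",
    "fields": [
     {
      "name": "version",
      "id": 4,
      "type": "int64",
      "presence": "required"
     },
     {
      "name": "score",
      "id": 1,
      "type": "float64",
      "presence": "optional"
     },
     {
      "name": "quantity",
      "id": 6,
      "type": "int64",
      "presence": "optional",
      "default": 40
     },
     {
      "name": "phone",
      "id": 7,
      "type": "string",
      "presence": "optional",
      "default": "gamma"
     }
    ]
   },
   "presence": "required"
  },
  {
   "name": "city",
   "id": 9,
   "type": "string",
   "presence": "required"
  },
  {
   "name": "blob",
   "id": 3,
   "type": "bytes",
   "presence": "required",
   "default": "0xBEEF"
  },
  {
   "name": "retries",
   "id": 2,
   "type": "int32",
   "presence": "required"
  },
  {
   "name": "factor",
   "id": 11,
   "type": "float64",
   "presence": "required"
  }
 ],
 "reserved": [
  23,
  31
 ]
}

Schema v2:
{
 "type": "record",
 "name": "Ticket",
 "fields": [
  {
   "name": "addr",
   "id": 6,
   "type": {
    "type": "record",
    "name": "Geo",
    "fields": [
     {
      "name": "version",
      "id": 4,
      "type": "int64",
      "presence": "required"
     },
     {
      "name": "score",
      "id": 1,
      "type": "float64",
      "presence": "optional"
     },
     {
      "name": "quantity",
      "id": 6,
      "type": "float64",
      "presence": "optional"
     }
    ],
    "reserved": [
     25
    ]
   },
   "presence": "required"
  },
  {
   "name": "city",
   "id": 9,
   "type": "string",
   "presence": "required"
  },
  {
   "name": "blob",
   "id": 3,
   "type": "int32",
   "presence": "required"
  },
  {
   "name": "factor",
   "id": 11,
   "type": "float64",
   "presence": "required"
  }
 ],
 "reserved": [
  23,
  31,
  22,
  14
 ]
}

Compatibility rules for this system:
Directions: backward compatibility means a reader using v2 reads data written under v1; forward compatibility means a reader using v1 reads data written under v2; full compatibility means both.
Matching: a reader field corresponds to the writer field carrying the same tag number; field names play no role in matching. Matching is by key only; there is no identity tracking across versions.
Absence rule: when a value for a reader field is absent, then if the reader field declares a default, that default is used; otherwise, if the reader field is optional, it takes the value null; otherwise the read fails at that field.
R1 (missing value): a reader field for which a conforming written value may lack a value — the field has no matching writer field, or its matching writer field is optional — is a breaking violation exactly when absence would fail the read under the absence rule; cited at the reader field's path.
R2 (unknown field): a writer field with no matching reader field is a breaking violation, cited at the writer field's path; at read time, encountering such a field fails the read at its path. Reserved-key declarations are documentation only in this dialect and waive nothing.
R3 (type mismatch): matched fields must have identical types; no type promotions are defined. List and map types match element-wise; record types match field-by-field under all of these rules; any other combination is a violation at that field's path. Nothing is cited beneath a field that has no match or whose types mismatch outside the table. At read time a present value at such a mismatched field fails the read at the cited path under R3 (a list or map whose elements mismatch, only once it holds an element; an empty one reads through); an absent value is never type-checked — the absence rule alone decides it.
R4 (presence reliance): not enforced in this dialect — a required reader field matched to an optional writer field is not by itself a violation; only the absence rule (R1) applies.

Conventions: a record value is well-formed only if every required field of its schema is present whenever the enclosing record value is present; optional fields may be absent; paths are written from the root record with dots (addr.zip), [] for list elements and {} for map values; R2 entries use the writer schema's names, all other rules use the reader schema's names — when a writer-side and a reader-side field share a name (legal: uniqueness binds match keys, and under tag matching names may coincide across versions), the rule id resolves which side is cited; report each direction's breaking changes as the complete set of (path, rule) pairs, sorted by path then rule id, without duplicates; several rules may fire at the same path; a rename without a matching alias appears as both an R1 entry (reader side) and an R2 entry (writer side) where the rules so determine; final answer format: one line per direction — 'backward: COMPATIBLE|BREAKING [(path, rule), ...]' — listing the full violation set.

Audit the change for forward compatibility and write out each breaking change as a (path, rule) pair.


in Ticket below, arrows point writer -> reader
forward analysis of Ticket with v1 as reader and v2 as writer:
  Geo -> Geo, writer required: addr aligns to addr
  string -> string, writer required: city aligns to city
  int32 -> bytes, writer required: blob aligns to blob
  no writer field matches reader retries
  float64 -> float64, writer required: factor aligns to factor
  int64 -> int64, writer required: addr.version aligns to addr.version
  float64 -> float64, writer optional: addr.score aligns to addr.score
  float64 -> int64, writer optional: addr.quantity aligns to addr.quantity
  no writer field matches reader addr.phone
  R3 fires at addr.quantity
  R3 fires at blob
  R1 fires at retries
  forward on Ticket therefore BREAKING (3)
remaining Ticket differences; none change what is asked:
  removed field phone from record Geo -> affects backward compatibility only, which is not asked

forward: BREAKING [(addr.quantity, R3), (blob, R3), (retries, R1)]


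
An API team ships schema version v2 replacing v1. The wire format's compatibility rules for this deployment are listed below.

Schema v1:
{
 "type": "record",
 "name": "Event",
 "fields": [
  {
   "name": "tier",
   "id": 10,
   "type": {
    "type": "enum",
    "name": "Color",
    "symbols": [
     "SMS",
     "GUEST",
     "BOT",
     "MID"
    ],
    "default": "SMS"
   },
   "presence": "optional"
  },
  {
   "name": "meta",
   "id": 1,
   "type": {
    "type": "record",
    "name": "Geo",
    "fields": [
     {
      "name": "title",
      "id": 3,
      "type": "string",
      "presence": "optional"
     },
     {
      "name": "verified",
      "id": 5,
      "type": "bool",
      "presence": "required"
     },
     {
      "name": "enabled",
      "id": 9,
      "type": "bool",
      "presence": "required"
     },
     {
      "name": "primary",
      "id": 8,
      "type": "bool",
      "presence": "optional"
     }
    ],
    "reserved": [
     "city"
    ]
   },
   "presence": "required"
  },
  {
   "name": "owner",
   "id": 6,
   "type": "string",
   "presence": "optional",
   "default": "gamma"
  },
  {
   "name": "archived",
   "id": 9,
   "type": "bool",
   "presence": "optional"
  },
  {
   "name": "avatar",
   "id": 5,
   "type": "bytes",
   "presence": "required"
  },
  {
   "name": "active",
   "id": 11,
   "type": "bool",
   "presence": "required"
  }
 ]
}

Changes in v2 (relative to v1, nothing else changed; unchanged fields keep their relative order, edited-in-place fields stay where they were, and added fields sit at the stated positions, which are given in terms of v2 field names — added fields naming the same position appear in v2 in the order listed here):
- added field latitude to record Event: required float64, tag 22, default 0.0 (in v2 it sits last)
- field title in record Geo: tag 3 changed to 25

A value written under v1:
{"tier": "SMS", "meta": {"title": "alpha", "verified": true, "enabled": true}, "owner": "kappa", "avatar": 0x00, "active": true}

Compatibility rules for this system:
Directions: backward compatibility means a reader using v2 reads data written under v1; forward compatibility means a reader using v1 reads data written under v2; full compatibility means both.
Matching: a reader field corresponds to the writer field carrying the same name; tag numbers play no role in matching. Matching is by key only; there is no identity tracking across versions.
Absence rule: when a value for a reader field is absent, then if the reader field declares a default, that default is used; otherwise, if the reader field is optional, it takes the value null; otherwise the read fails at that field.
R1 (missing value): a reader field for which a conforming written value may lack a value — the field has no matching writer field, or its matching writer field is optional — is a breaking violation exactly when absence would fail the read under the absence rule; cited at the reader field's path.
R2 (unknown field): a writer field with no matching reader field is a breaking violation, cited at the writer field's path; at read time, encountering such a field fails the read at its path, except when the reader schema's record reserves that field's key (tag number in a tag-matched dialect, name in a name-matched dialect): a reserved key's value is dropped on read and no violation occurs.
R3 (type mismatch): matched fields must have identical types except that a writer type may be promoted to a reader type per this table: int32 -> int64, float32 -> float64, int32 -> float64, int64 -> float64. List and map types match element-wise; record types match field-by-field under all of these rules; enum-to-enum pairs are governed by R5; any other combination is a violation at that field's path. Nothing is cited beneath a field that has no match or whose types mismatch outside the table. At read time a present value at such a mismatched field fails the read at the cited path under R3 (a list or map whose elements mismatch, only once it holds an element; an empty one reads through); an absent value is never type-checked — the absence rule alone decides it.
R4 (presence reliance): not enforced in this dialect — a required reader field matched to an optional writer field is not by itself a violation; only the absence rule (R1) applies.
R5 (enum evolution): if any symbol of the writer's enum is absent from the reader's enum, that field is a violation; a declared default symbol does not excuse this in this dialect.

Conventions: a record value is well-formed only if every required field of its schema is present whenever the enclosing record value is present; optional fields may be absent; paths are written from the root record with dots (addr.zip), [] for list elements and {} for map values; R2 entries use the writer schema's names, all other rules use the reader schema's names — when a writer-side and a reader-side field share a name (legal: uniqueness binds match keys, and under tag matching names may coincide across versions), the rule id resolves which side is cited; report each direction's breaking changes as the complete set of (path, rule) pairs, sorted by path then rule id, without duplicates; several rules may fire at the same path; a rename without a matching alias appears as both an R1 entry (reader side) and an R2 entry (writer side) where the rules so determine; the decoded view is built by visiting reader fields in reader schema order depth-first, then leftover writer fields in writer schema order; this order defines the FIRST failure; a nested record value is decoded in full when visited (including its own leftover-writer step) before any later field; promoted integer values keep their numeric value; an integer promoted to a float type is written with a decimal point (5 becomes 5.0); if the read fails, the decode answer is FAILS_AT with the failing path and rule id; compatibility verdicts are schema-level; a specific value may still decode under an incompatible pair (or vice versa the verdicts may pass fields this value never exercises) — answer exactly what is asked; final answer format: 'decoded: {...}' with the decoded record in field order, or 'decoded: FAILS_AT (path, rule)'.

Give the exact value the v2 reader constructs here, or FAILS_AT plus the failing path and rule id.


in Event below, arrows point writer -> reader
migrating the Event value to v2:
  tier := "SMS"
  meta.title := "alpha"
  meta.verified := true
  meta.enabled := true
  meta.primary := null (absent, optional -> null)
  owner := "kappa"
  archived := null (absent, optional -> null)
  avatar := 0x00
  active := true
  latitude := 0.0 (absent -> default)
  => decoded: {"tier": "SMS", "meta": {"title": "alpha", "verified": true, "enabled": true, "primary": null}, "owner": "kappa", "archived": null, "avatar": 0x00, "active": true, "latitude": 0.0}
the other Event changes do not affect what is asked:
  field title in record Geo: tag 3 changed to 25 -> triggers nothing under the printed rules; the Event answer is the same either way

decoded: {"tier": "SMS", "meta": {"title": "alpha", "verified": true, "enabled": true, "primary": null}, "owner": "kappa", "archived": null, "avatar": 0x00, "active": true, "latitude": 0.0}


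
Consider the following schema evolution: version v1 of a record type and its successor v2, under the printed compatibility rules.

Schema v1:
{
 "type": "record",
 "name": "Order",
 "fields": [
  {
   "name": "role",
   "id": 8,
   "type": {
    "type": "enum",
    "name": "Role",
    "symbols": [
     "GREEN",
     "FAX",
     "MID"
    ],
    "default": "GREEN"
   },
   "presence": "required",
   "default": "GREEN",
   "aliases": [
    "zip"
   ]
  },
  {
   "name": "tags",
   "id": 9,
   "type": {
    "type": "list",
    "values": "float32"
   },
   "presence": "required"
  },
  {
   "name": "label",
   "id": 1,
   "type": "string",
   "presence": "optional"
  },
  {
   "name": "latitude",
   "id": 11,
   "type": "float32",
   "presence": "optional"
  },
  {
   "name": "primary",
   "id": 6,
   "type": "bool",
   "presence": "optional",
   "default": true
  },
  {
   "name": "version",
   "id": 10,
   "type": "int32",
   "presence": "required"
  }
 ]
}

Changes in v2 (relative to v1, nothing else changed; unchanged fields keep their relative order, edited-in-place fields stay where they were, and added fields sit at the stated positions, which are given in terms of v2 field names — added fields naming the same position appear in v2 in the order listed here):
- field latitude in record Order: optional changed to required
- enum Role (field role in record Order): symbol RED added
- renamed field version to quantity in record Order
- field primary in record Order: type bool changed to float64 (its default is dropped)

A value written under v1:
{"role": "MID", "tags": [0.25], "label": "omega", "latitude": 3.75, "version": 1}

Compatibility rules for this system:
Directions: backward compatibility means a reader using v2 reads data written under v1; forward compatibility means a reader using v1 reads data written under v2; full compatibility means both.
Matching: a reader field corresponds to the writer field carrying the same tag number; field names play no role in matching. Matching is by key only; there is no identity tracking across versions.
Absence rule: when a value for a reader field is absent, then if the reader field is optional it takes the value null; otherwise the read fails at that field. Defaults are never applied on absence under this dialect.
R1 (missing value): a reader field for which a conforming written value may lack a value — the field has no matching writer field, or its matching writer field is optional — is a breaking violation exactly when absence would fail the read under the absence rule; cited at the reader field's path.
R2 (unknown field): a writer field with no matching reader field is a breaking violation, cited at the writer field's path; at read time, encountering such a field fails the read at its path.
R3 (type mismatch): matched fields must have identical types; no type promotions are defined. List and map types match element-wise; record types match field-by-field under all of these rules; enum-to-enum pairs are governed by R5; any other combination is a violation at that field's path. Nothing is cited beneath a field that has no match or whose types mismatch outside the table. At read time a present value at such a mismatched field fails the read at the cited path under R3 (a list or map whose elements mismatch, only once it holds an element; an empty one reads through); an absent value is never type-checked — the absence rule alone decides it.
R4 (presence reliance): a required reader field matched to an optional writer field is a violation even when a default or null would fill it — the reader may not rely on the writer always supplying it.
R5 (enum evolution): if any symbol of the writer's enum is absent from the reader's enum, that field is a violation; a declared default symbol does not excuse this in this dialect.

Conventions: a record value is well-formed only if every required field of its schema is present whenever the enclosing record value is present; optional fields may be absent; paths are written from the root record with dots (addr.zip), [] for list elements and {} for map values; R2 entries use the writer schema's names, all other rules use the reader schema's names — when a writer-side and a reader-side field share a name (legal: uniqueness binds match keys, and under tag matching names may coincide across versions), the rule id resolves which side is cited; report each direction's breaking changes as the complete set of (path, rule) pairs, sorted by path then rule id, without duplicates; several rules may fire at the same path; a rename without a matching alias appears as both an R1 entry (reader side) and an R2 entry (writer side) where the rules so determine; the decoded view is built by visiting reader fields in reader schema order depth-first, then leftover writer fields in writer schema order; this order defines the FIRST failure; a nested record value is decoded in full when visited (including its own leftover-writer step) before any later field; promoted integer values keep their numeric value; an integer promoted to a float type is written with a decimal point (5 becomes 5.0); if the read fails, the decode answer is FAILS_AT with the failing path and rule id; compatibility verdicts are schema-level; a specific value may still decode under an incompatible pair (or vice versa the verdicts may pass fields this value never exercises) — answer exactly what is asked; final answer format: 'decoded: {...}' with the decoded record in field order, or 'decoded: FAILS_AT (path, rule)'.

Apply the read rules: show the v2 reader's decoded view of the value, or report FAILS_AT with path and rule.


in Order below, arrows point writer -> reader
decoding the Order value with the v2 reader:
  role := "MID"
  tags := [0.25]
  label := "omega"
  latitude := 3.75
  primary := null (not supplied -> null)
  quantity := 1 (from writer version)
  => decoded: {"role": "MID", "tags": [0.25], "label": "omega", "latitude": 3.75, "primary": null, "quantity": 1}
the rest of the Order diff is inert for this question:
  field latitude in record Order: optional changed to required -> a verdict-level change on Order — the shown value reads the same
  enum Role (field role in record Order): symbol RED added -> a verdict-level change on Order — the shown value reads the same
  field primary in record Order: type bool changed to float64 (its default is dropped) -> a verdict-level change on Order — the shown value reads the same

decoded: {"role": "MID", "tags": [0.25], "label": "omega", "latitude": 3.75, "primary": null, "quantity": 1}
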